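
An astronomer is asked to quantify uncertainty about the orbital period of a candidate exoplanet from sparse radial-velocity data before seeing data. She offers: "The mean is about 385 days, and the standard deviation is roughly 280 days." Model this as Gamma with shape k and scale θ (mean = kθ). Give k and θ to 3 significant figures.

k ≈ 1.89, θ ≈ 204

For Gamma(k, scale θ): mean = kθ, variance = kθ², so CV = 1/√k.
CV = SD/mean = 280/385 = 0.7273, hence k = 1/CV² = 1.89.
Then θ = mean/k = 385/1.89 = 204.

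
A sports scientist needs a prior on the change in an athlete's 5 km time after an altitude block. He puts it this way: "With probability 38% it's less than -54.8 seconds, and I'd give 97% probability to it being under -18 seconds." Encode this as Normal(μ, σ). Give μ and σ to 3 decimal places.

The p-quantile of Normal(μ,σ) is μ + z_p·σ, with z_{0.38} = -0.3055 and z_{0.97} = 1.881.
Eliminate σ: μ = (z₂·x₁ − z₁·x₂)/(z₂ − z₁) = (1.881·-54.8 − (-0.3055)·-18)/2.186 = -49.658.
Then σ = (x₂ − x₁)/(z₂ − z₁) = (-18 − -54.8)/2.186 = 16.832.

μ = -49.658, σ = 16.832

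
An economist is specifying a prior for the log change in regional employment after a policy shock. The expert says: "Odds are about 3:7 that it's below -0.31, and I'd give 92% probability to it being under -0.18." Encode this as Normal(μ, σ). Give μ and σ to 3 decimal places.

μ = -0.275, σ = 0.067

For Normal(μ,σ), the p-quantile is μ + z_p·σ. Here z_{0.3} = -0.5244, z_{0.92} = 1.405.
So -0.31 = μ − 0.5244σ and -0.18 = μ + 1.405σ.
Subtracting: σ = (-0.18 − -0.31)/(1.405 − (-0.5244)) = 0.067.
Then μ = -0.31 − (-0.5244)·0.067 = -0.275.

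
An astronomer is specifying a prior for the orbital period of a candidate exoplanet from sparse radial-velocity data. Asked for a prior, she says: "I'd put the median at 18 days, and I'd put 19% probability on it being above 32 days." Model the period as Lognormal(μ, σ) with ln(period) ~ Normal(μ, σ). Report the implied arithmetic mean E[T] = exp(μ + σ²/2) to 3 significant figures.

If T ~ Lognormal(μ,σ) then ln T ~ Normal(μ,σ), so the p-quantile of ln T is μ + z_p·σ.
ln(18) = 2.89 and ln(32) = 3.466; z_{0.5} = 0, z_{0.81} = 0.8779.
σ = (3.466 − 2.89)/(0.8779 − (0)) = 0.655.
μ = 2.89 − (0)·0.655 = 2.890.
E[T] = exp(μ + σ²/2) = exp(2.890 + 0.2148) = 22.3 days.

E[T] ≈ 22.3 days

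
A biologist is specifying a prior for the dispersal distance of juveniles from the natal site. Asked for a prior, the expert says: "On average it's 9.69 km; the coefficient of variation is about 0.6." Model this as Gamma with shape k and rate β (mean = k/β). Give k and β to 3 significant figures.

k ≈ 2.78, β ≈ 0.287

For Gamma(k, rate β): mean = k/β, variance = k/β², so CV = 1/√k.
CV = 0.6, hence k = 1/CV² = 2.78.
Then β = k/mean = 2.78/9.69 = 0.287.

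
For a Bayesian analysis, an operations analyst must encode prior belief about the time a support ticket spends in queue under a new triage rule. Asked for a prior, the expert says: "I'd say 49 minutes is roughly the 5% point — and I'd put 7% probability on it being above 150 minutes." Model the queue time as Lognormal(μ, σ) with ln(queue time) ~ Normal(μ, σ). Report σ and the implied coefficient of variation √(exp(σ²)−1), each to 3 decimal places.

σ ≈ 0.359, CV ≈ 0.370

If T ~ Lognormal(μ,σ) then ln T ~ Normal(μ,σ), so the p-quantile of ln T is μ + z_p·σ.
ln(49) = 3.892 and ln(150) = 5.011; z_{0.05} = -1.645, z_{0.93} = 1.476.
σ = (5.011 − 3.892)/(1.476 − (-1.645)) = 0.359.
μ = 3.892 − (-1.645)·0.359 = 4.482.
CV = √(exp(σ²)−1) = √(exp(0.1285)−1) = 0.370.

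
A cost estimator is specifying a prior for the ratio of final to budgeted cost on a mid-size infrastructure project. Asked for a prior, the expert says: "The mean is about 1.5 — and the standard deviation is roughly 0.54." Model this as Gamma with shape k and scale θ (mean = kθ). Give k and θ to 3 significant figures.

k ≈ 7.72, θ ≈ 0.194

For Gamma(k, scale θ): mean = kθ, variance = kθ², so CV = 1/√k.
CV = SD/mean = 0.54/1.5 = 0.36, hence k = 1/CV² = 7.72.
Then θ = mean/k = 1.5/7.72 = 0.194.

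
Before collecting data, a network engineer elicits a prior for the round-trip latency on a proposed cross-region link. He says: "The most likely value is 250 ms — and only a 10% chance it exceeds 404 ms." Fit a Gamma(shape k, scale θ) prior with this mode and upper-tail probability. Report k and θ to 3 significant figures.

k ≈ 9.17, θ ≈ 30.6

Gamma(k,θ) with k>1 has mode (k−1)θ, so θ = 250/(k−1).
Need P(X < 404) = 0.9 with θ tied to k this way. Start at k = 2, θ = 250: P(X<404) ≈ 0.480.
Too low — raise k to concentrate. Iterating converges to k ≈ 9.17.
Then θ = 250/(9.17−1) ≈ 30.6.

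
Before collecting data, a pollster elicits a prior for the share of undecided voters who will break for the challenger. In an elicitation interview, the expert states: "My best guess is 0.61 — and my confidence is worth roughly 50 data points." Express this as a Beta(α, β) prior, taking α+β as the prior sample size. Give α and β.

Under the effective-sample-size interpretation, Beta(α, β) has prior mean α/(α+β) and prior sample size α+β.
So α+β = 50 and α/(α+β) = 0.61, giving α = 0.61·50 = 30.5 and β = 50 − 30.5 = 19.5.

α = 30.5, β = 19.5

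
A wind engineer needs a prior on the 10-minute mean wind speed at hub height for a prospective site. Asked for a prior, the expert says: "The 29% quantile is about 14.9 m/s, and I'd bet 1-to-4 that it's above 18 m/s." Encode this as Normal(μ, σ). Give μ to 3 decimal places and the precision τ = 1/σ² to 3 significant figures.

The p-quantile of Normal(μ,σ) is μ + z_p·σ, with z_{0.29} = -0.5534 and z_{0.8} = 0.8416.
Eliminate σ: μ = (z₂·x₁ − z₁·x₂)/(z₂ − z₁) = (0.8416·14.9 − (-0.5534)·18)/1.395 = 16.130.
Then σ = (x₂ − x₁)/(z₂ − z₁) = (18 − 14.9)/1.395 = 2.222.
Precision τ = 1/σ² = 1/2.222² = 0.203.

μ = 16.130, τ = 0.203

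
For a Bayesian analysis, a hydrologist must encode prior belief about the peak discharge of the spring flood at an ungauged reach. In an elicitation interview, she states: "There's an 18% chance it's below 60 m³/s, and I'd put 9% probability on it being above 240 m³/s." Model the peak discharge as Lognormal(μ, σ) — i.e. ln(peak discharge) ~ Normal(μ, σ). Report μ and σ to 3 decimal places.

If T ~ Lognormal(μ,σ) then ln T ~ Normal(μ,σ), so the p-quantile of ln T is μ + z_p·σ.
ln(60) = 4.094 and ln(240) = 5.481; z_{0.18} = -0.9154, z_{0.91} = 1.341.
σ = (5.481 − 4.094)/(1.341 − (-0.9154)) = 0.614.
μ = 4.094 − (-0.9154)·0.614 = 4.657.

μ ≈ 4.657, σ ≈ 0.614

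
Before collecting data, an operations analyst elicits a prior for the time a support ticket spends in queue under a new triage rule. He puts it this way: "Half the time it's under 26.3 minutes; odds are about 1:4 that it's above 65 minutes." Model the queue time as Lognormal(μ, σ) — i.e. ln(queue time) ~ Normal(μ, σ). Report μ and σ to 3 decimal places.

μ ≈ 3.270, σ ≈ 1.075

If T ~ Lognormal(μ,σ) then ln T ~ Normal(μ,σ), so the p-quantile of ln T is μ + z_p·σ.
ln(26.3) = 3.27 and ln(65) = 4.174; z_{0.5} = 0, z_{0.8} = 0.8416.
σ = (4.174 − 3.27)/(0.8416 − (0)) = 1.075.
μ = 3.27 − (0)·1.075 = 3.270.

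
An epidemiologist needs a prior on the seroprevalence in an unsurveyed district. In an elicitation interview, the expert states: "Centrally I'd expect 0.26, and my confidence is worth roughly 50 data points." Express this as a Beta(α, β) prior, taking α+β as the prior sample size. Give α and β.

Under the effective-sample-size interpretation, Beta(α, β) has prior mean α/(α+β) and prior sample size α+β.
So α+β = 50 and α/(α+β) = 0.26, giving α = 0.26·50 = 13 and β = 50 − 13 = 37.

α = 13, β = 37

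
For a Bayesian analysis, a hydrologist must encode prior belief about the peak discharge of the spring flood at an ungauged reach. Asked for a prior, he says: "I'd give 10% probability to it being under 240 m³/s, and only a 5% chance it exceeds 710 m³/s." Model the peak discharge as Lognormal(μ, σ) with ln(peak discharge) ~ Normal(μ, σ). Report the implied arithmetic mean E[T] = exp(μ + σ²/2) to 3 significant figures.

E[T] ≈ 413 m³/s

If T ~ Lognormal(μ,σ) then ln T ~ Normal(μ,σ), so the p-quantile of ln T is μ + z_p·σ.
ln(240) = 5.481 and ln(710) = 6.565; z_{0.1} = -1.282, z_{0.95} = 1.645.
σ = (6.565 − 5.481)/(1.645 − (-1.282)) = 0.371.
μ = 5.481 − (-1.282)·0.371 = 5.956.
E[T] = exp(μ + σ²/2) = exp(5.956 + 0.0687) = 413 m³/s.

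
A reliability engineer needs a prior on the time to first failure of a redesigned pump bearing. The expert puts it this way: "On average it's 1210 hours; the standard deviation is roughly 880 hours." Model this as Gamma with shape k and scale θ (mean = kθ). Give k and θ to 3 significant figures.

For Gamma(k, scale θ): mean = kθ, variance = kθ², so CV = 1/√k.
CV = SD/mean = 880/1210 = 0.7273, hence k = 1/CV² = 1.89.
Then θ = mean/k = 1210/1.89 = 640.

k ≈ 1.89, θ ≈ 640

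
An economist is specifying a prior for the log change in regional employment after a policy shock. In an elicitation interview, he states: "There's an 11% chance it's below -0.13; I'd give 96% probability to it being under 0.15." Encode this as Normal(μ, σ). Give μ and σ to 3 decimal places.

μ = -0.015, σ = 0.094

The p-quantile of Normal(μ,σ) is μ + z_p·σ, with z_{0.11} = -1.227 and z_{0.96} = 1.751.
Eliminate σ: μ = (z₂·x₁ − z₁·x₂)/(z₂ − z₁) = (1.751·-0.13 − (-1.227)·0.15)/2.977 = -0.015.
Then σ = (x₂ − x₁)/(z₂ − z₁) = (0.15 − -0.13)/2.977 = 0.094.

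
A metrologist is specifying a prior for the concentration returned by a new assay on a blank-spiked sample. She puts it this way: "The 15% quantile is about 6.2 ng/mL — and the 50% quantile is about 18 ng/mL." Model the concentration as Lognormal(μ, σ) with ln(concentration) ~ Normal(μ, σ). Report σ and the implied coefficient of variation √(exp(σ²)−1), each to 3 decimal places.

If T ~ Lognormal(μ,σ) then ln T ~ Normal(μ,σ), so the p-quantile of ln T is μ + z_p·σ.
ln(6.2) = 1.825 and ln(18) = 2.89; z_{0.15} = -1.036, z_{0.5} = 0.
σ = (2.89 − 1.825)/(0 − (-1.036)) = 1.028.
μ = 1.825 − (-1.036)·1.028 = 2.890.
CV = √(exp(σ²)−1) = √(exp(1.0575)−1) = 1.371.

σ ≈ 1.028, CV ≈ 1.371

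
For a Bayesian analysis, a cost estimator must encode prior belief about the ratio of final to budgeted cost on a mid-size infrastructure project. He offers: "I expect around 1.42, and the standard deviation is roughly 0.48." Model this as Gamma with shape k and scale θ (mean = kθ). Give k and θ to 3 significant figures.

For Gamma(k, scale θ): mean = kθ, variance = kθ², so CV = 1/√k.
CV = SD/mean = 0.48/1.42 = 0.338, hence k = 1/CV² = 8.75.
Then θ = mean/k = 1.42/8.75 = 0.162.

k ≈ 8.75, θ ≈ 0.162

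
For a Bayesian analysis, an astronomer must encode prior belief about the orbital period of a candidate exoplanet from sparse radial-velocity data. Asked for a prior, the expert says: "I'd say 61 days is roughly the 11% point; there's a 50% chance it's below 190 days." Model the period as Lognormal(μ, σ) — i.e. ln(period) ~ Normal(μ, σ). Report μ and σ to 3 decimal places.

μ ≈ 5.247, σ ≈ 0.926

If T ~ Lognormal(μ,σ) then ln T ~ Normal(μ,σ), so the p-quantile of ln T is μ + z_p·σ.
ln(61) = 4.111 and ln(190) = 5.247; z_{0.11} = -1.227, z_{0.5} = 0.
σ = (5.247 − 4.111)/(0 − (-1.227)) = 0.926.
μ = 4.111 − (-1.227)·0.926 = 5.247.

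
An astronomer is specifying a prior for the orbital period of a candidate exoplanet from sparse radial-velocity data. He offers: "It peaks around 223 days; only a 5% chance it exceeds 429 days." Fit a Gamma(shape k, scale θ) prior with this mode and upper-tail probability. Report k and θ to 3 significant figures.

k ≈ 7.49, θ ≈ 34.4

Gamma(k,θ) with k>1 has mode (k−1)θ, so θ = 223/(k−1).
Need P(X < 429) = 0.95 with θ tied to k this way. Start at k = 2, θ = 223: P(X<429) ≈ 0.573.
Too low — raise k to concentrate. Iterating converges to k ≈ 7.49.
Then θ = 223/(7.49−1) ≈ 34.4.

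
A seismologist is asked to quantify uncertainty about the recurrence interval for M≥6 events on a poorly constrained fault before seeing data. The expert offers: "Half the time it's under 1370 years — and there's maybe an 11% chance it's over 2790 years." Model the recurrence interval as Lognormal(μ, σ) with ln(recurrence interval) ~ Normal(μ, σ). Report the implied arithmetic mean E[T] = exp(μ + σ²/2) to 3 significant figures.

If T ~ Lognormal(μ,σ) then ln T ~ Normal(μ,σ), so the p-quantile of ln T is μ + z_p·σ.
ln(1370) = 7.223 and ln(2790) = 7.934; z_{0.5} = 0, z_{0.89} = 1.227.
σ = (7.934 − 7.223)/(1.227 − (0)) = 0.580.
μ = 7.223 − (0)·0.580 = 7.223.
E[T] = exp(μ + σ²/2) = exp(7.223 + 0.1681) = 1620 years.

E[T] ≈ 1620 years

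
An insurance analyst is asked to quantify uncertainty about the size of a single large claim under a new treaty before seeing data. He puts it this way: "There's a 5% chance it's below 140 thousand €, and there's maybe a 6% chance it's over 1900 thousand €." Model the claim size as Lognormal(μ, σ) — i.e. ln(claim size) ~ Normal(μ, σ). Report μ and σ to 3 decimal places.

If T ~ Lognormal(μ,σ) then ln T ~ Normal(μ,σ), so the p-quantile of ln T is μ + z_p·σ.
ln(140) = 4.942 and ln(1900) = 7.55; z_{0.05} = -1.645, z_{0.94} = 1.555.
σ = (7.55 − 4.942)/(1.555 − (-1.645)) = 0.815.
μ = 4.942 − (-1.645)·0.815 = 6.282.

μ ≈ 6.282, σ ≈ 0.815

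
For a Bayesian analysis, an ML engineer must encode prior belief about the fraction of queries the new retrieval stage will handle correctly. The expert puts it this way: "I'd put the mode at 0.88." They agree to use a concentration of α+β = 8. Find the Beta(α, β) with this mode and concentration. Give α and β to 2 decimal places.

α = 6.28, β = 1.72

For α,β > 1 the Beta mode is (α−1)/(α+β−2). With α+β = 8, the mode is (α−1)/6.
Set (α−1)/6 = 0.88 → α = 1 + 0.88·6 = 6.28.
β = 8 − α = 1.72.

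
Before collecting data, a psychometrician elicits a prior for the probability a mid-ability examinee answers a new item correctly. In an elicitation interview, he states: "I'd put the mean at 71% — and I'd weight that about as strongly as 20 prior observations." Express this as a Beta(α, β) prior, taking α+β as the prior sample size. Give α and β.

α = 14.2, β = 5.8

Under the effective-sample-size interpretation, Beta(α, β) has prior mean α/(α+β) and prior sample size α+β.
So α+β = 20 and α/(α+β) = 0.71, giving α = 0.71·20 = 14.2 and β = 20 − 14.2 = 5.8.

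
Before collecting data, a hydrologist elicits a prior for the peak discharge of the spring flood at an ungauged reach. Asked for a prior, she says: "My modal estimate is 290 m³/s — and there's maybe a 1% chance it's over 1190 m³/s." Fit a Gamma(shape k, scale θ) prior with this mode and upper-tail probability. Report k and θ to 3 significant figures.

Gamma(k,θ) with k>1 has mode (k−1)θ, so θ = 290/(k−1).
Need P(X < 1190) = 0.99 with θ tied to k this way. Start at k = 2, θ = 290: P(X<1190) ≈ 0.916.
Too low — raise k to concentrate. Iterating converges to k ≈ 3.08.
Then θ = 290/(3.08−1) ≈ 139.

k ≈ 3.08, θ ≈ 139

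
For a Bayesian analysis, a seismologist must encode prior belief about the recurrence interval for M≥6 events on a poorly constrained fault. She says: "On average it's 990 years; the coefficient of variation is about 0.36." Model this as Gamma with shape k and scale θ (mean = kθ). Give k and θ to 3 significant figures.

k ≈ 7.72, θ ≈ 128

For Gamma(k, scale θ): mean = kθ, variance = kθ², so CV = 1/√k.
CV = 0.36, hence k = 1/CV² = 7.72.
Then θ = mean/k = 990/7.72 = 128.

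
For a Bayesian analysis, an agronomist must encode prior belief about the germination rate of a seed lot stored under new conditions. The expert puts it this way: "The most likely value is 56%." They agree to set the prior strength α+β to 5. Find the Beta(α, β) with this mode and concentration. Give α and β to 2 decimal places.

α = 2.68, β = 2.32

For α,β > 1 the Beta mode is (α−1)/(α+β−2). With α+β = 5, the mode is (α−1)/3.
Set (α−1)/3 = 0.56 → α = 1 + 0.56·3 = 2.68.
β = 5 − α = 2.32.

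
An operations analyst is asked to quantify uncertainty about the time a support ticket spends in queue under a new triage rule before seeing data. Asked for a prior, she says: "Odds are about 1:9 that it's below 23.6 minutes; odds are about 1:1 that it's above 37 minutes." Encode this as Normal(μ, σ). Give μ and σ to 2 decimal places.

For Normal(μ,σ), the p-quantile is μ + z_p·σ. Here z_{0.1} = -1.282, z_{0.5} = 0.
So 23.6 = μ − 1.282σ and 37 = μ + 0σ.
Subtracting: σ = (37 − 23.6)/(0 − (-1.282)) = 10.46.
Then μ = 23.6 − (-1.282)·10.46 = 37.00.

μ = 37.00, σ = 10.46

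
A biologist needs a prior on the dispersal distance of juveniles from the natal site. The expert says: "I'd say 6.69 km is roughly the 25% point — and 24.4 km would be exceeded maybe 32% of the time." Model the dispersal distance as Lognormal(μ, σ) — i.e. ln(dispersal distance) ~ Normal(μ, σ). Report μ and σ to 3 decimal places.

If T ~ Lognormal(μ,σ) then ln T ~ Normal(μ,σ), so the p-quantile of ln T is μ + z_p·σ.
ln(6.69) = 1.901 and ln(24.4) = 3.195; z_{0.25} = -0.6745, z_{0.68} = 0.4677.
σ = (3.195 − 1.901)/(0.4677 − (-0.6745)) = 1.133.
μ = 1.901 − (-0.6745)·1.133 = 2.665.

μ ≈ 2.665, σ ≈ 1.133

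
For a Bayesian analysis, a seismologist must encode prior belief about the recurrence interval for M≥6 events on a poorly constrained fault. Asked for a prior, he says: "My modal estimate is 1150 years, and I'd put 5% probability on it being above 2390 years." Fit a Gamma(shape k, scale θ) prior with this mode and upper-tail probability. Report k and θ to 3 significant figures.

k ≈ 6.17, θ ≈ 223

Gamma(k,θ) with k>1 has mode (k−1)θ, so θ = 1150/(k−1).
Need P(X < 2390) = 0.95 with θ tied to k this way. Start at k = 2, θ = 1150: P(X<2390) ≈ 0.615.
Too low — raise k to concentrate. Iterating converges to k ≈ 6.17.
Then θ = 1150/(6.17−1) ≈ 223.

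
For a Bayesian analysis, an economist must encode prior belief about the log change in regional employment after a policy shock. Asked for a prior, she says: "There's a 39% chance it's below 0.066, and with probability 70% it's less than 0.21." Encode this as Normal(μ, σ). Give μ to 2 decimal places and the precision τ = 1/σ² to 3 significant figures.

μ = 0.12, τ = 31.2

The p-quantile of Normal(μ,σ) is μ + z_p·σ, with z_{0.39} = -0.2793 and z_{0.7} = 0.5244.
Eliminate σ: μ = (z₂·x₁ − z₁·x₂)/(z₂ − z₁) = (0.5244·0.066 − (-0.2793)·0.21)/0.8037 = 0.12.
Then σ = (x₂ − x₁)/(z₂ − z₁) = (0.21 − 0.066)/0.8037 = 0.18.
Precision τ = 1/σ² = 1/0.1792² = 31.2.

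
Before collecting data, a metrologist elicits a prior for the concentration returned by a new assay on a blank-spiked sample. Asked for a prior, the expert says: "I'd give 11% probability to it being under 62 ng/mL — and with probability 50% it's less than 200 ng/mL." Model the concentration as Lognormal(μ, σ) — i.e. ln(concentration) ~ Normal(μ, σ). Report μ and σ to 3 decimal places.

If T ~ Lognormal(μ,σ) then ln T ~ Normal(μ,σ), so the p-quantile of ln T is μ + z_p·σ.
ln(62) = 4.127 and ln(200) = 5.298; z_{0.11} = -1.227, z_{0.5} = 0.
σ = (5.298 − 4.127)/(0 − (-1.227)) = 0.955.
μ = 4.127 − (-1.227)·0.955 = 5.298.

μ ≈ 5.298, σ ≈ 0.955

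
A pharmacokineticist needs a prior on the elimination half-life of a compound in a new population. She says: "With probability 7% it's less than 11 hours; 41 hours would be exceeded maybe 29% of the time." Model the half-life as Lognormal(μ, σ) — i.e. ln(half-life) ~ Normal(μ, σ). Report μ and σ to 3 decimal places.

If T ~ Lognormal(μ,σ) then ln T ~ Normal(μ,σ), so the p-quantile of ln T is μ + z_p·σ.
ln(11) = 2.398 and ln(41) = 3.714; z_{0.07} = -1.476, z_{0.71} = 0.5534.
σ = (3.714 − 2.398)/(0.5534 − (-1.476)) = 0.648.
μ = 2.398 − (-1.476)·0.648 = 3.355.

μ ≈ 3.355, σ ≈ 0.648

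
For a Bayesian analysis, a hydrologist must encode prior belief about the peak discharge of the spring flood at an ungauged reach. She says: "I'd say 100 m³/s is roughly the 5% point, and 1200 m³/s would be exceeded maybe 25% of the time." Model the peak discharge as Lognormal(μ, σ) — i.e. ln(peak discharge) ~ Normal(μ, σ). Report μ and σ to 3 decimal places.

If T ~ Lognormal(μ,σ) then ln T ~ Normal(μ,σ), so the p-quantile of ln T is μ + z_p·σ.
ln(100) = 4.605 and ln(1200) = 7.09; z_{0.05} = -1.645, z_{0.75} = 0.6745.
σ = (7.09 − 4.605)/(0.6745 − (-1.645)) = 1.071.
μ = 4.605 − (-1.645)·1.071 = 6.367.

μ ≈ 6.367, σ ≈ 1.071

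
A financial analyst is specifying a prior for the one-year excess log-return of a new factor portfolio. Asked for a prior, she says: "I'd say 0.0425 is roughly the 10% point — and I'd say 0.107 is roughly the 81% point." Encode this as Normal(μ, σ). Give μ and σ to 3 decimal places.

The p-quantile of Normal(μ,σ) is μ + z_p·σ, with z_{0.1} = -1.282 and z_{0.81} = 0.8779.
Eliminate σ: μ = (z₂·x₁ − z₁·x₂)/(z₂ − z₁) = (0.8779·0.0425 − (-1.282)·0.107)/2.159 = 0.081.
Then σ = (x₂ − x₁)/(z₂ − z₁) = (0.107 − 0.0425)/2.159 = 0.030.

μ = 0.081, σ = 0.030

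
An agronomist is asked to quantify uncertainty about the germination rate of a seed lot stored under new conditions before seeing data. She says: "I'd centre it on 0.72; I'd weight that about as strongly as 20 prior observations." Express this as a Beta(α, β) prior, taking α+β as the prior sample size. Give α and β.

α = 14.4, β = 5.6

Under the effective-sample-size interpretation, Beta(α, β) has prior mean α/(α+β) and prior sample size α+β.
So α+β = 20 and α/(α+β) = 0.72, giving α = 0.72·20 = 14.4 and β = 20 − 14.4 = 5.6.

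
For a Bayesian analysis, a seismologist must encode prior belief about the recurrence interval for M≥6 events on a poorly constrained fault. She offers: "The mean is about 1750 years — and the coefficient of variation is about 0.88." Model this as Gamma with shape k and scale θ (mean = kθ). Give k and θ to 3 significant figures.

k ≈ 1.29, θ ≈ 1360

For Gamma(k, scale θ): mean = kθ, variance = kθ², so CV = 1/√k.
CV = 0.88, hence k = 1/CV² = 1.29.
Then θ = mean/k = 1750/1.29 = 1360.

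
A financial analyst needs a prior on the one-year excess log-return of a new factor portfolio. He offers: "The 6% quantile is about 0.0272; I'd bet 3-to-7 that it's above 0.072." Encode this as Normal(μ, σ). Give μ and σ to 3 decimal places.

For Normal(μ,σ), the p-quantile is μ + z_p·σ. Here z_{0.06} = -1.555, z_{0.7} = 0.5244.
So 0.0272 = μ − 1.555σ and 0.072 = μ + 0.5244σ.
Subtracting: σ = (0.072 − 0.0272)/(0.5244 − (-1.555)) = 0.022.
Then μ = 0.0272 − (-1.555)·0.022 = 0.061.

μ = 0.061, σ = 0.022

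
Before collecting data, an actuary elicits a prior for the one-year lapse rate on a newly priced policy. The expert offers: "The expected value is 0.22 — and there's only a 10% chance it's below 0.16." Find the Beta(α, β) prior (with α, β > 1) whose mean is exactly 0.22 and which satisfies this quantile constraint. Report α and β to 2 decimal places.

α ≈ 16.11, β ≈ 57.12

With mean 0.22 fixed, write α = 0.22s, β = 0.78s where s = α+β.
Need P(θ < 0.16) = 0.1 under Beta(0.22s, 0.78s). Normal approximation: (q−m)/√(m(1−m)/s) ≈ z_{0.1} = -1.28, so s ≈ 0.22·0.78·(-1.28)²/(0.16−0.22)² = 78.3.
At s = 78.3: P(θ<0.16) ≈ 0.092. Adjusting to match 0.1 gives s ≈ 73.23.
So α = 0.22·73.23 ≈ 16.11, β = 0.78·73.23 ≈ 57.12.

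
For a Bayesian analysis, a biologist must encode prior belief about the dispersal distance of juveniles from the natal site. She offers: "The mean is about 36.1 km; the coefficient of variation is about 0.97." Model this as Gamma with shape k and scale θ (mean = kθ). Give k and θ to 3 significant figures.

k ≈ 1.06, θ ≈ 34

For Gamma(k, scale θ): mean = kθ, variance = kθ², so CV = 1/√k.
CV = 0.97, hence k = 1/CV² = 1.06.
Then θ = mean/k = 36.1/1.06 = 34.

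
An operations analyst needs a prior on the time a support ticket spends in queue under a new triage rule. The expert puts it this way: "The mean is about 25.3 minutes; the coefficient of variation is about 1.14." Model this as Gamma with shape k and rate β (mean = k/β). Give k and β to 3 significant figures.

For Gamma(k, rate β): mean = k/β, variance = k/β², so CV = 1/√k.
CV = 1.14, hence k = 1/CV² = 0.769.
Then β = k/mean = 0.769/25.3 = 0.0304.

k ≈ 0.769, β ≈ 0.0304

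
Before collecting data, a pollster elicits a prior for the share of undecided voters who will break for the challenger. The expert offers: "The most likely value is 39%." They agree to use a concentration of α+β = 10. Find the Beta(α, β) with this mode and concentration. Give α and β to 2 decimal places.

For α,β > 1 the Beta mode is (α−1)/(α+β−2). With α+β = 10, the mode is (α−1)/8.
Set (α−1)/8 = 0.39 → α = 1 + 0.39·8 = 4.12.
β = 10 − α = 5.88.

α = 4.12, β = 5.88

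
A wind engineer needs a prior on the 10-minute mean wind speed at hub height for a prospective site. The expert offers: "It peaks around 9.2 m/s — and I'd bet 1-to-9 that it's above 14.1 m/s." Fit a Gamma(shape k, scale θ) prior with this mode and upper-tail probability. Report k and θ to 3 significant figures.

Gamma(k,θ) with k>1 has mode (k−1)θ, so θ = 9.2/(k−1).
Need P(X < 14.1) = 0.9 with θ tied to k this way. Start at k = 2, θ = 9.2: P(X<14.1) ≈ 0.453.
Too low — raise k to concentrate. Iterating converges to k ≈ 11.2.
Then θ = 9.2/(11.2−1) ≈ 0.899.

k ≈ 11.2, θ ≈ 0.899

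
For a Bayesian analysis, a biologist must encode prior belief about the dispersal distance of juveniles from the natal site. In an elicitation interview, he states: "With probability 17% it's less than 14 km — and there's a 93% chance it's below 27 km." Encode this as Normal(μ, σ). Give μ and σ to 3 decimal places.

μ = 19.105, σ = 5.350

The p-quantile of Normal(μ,σ) is μ + z_p·σ, with z_{0.17} = -0.9542 and z_{0.93} = 1.476.
Eliminate σ: μ = (z₂·x₁ − z₁·x₂)/(z₂ − z₁) = (1.476·14 − (-0.9542)·27)/2.43 = 19.105.
Then σ = (x₂ − x₁)/(z₂ − z₁) = (27 − 14)/2.43 = 5.350.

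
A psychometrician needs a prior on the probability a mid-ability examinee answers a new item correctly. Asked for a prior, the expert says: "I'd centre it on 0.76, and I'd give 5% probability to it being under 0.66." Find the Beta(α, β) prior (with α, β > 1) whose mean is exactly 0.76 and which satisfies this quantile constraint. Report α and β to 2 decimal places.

With mean 0.76 fixed, write α = 0.76s, β = 0.24s where s = α+β.
Need P(θ < 0.66) = 0.05 under Beta(0.76s, 0.24s). Normal approximation: (q−m)/√(m(1−m)/s) ≈ z_{0.05} = -1.64, so s ≈ 0.76·0.24·(-1.64)²/(0.66−0.76)² = 49.3.
At s = 49.3: P(θ<0.66) ≈ 0.058. Adjusting to match 0.05 gives s ≈ 54.05.
So α = 0.76·54.05 ≈ 41.08, β = 0.24·54.05 ≈ 12.97.

α ≈ 41.08, β ≈ 12.97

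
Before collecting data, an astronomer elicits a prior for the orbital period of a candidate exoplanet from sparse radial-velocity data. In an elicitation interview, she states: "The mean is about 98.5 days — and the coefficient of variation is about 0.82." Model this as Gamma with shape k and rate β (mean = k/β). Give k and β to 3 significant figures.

For Gamma(k, rate β): mean = k/β, variance = k/β², so CV = 1/√k.
CV = 0.82, hence k = 1/CV² = 1.49.
Then β = k/mean = 1.49/98.5 = 0.0151.

k ≈ 1.49, β ≈ 0.0151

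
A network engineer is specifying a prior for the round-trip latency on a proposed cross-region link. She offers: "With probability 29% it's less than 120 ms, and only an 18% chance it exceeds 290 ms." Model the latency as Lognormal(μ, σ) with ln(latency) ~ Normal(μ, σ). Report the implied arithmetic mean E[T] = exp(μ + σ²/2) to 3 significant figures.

If T ~ Lognormal(μ,σ) then ln T ~ Normal(μ,σ), so the p-quantile of ln T is μ + z_p·σ.
ln(120) = 4.787 and ln(290) = 5.67; z_{0.29} = -0.5534, z_{0.82} = 0.9154.
σ = (5.67 − 4.787)/(0.9154 − (-0.5534)) = 0.601.
μ = 4.787 − (-0.5534)·0.601 = 5.120.
E[T] = exp(μ + σ²/2) = exp(5.120 + 0.1805) = 200 ms.

E[T] ≈ 200 ms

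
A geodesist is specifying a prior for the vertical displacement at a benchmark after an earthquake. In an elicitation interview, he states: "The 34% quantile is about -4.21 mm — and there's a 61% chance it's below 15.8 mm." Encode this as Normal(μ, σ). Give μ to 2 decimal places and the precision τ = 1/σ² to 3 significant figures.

The p-quantile of Normal(μ,σ) is μ + z_p·σ, with z_{0.34} = -0.4125 and z_{0.61} = 0.2793.
Eliminate σ: μ = (z₂·x₁ − z₁·x₂)/(z₂ − z₁) = (0.2793·-4.21 − (-0.4125)·15.8)/0.6918 = 7.72.
Then σ = (x₂ − x₁)/(z₂ − z₁) = (15.8 − -4.21)/0.6918 = 28.93.
Precision τ = 1/σ² = 1/28.93² = 0.0012.

μ = 7.72, τ = 0.0012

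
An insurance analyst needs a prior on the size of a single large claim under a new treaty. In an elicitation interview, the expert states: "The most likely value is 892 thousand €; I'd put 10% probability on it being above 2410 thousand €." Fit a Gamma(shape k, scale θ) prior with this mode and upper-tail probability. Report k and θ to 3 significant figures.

k ≈ 2.94, θ ≈ 460

Gamma(k,θ) with k>1 has mode (k−1)θ, so θ = 892/(k−1).
Need P(X < 2410) = 0.9 with θ tied to k this way. Start at k = 2, θ = 892: P(X<2410) ≈ 0.752.
Too low — raise k to concentrate. Iterating converges to k ≈ 2.94.
Then θ = 892/(2.94−1) ≈ 460.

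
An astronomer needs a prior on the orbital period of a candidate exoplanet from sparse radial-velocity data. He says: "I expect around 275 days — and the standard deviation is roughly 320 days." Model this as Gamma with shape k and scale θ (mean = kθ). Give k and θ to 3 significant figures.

For Gamma(k, scale θ): mean = kθ, variance = kθ², so CV = 1/√k.
CV = SD/mean = 320/275 = 1.164, hence k = 1/CV² = 0.739.
Then θ = mean/k = 275/0.739 = 372.

k ≈ 0.739, θ ≈ 372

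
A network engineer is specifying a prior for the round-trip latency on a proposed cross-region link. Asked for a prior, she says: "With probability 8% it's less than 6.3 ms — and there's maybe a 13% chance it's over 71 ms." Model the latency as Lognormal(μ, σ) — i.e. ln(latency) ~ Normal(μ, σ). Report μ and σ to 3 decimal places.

μ ≈ 3.185, σ ≈ 0.957

If T ~ Lognormal(μ,σ) then ln T ~ Normal(μ,σ), so the p-quantile of ln T is μ + z_p·σ.
ln(6.3) = 1.841 and ln(71) = 4.263; z_{0.08} = -1.405, z_{0.87} = 1.126.
σ = (4.263 − 1.841)/(1.126 − (-1.405)) = 0.957.
μ = 1.841 − (-1.405)·0.957 = 3.185.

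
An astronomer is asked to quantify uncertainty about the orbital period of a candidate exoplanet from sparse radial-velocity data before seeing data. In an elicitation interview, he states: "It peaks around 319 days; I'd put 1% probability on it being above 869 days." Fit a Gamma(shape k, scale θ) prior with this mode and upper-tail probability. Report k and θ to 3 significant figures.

Gamma(k,θ) with k>1 has mode (k−1)θ, so θ = 319/(k−1).
Need P(X < 869) = 0.99 with θ tied to k this way. Start at k = 2, θ = 319: P(X<869) ≈ 0.756.
Too low — raise k to concentrate. Iterating converges to k ≈ 5.58.
Then θ = 319/(5.58−1) ≈ 69.6.

k ≈ 5.58, θ ≈ 69.6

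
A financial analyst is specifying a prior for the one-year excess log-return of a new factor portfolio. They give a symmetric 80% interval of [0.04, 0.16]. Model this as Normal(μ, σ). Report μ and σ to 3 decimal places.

μ = 0.100, σ = 0.047

A symmetric 80% interval runs μ ± z·σ with z = 1.282.
Half-width = 0.06, so σ = 0.06/1.282 = 0.047.
μ is the interval midpoint, 0.100.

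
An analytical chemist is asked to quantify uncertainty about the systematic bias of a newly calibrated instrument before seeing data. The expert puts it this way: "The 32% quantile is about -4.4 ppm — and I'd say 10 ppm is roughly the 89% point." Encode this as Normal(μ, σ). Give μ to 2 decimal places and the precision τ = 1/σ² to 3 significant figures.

For Normal(μ,σ), the p-quantile is μ + z_p·σ. Here z_{0.32} = -0.4677, z_{0.89} = 1.227.
So -4.4 = μ − 0.4677σ and 10 = μ + 1.227σ.
Subtracting: σ = (10 − -4.4)/(1.227 − (-0.4677)) = 8.50.
Then μ = -4.4 − (-0.4677)·8.50 = -0.42.
Precision τ = 1/σ² = 1/8.499² = 0.0138.

μ = -0.42, τ = 0.0138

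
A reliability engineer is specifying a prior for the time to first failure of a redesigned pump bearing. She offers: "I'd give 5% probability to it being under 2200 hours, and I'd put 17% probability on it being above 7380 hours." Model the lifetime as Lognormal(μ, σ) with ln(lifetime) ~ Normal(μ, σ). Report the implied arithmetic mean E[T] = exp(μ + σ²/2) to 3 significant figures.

E[T] ≈ 5270 hours

If T ~ Lognormal(μ,σ) then ln T ~ Normal(μ,σ), so the p-quantile of ln T is μ + z_p·σ.
ln(2200) = 7.696 and ln(7380) = 8.907; z_{0.05} = -1.645, z_{0.83} = 0.9542.
σ = (8.907 − 7.696)/(0.9542 − (-1.645)) = 0.466.
μ = 7.696 − (-1.645)·0.466 = 8.462.
E[T] = exp(μ + σ²/2) = exp(8.462 + 0.1084) = 5270 hours.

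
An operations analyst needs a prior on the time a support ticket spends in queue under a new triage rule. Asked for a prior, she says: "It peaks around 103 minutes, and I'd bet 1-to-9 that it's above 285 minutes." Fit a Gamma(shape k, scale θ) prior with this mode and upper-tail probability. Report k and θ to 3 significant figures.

k ≈ 2.85, θ ≈ 55.8

Gamma(k,θ) with k>1 has mode (k−1)θ, so θ = 103/(k−1).
Need P(X < 285) = 0.9 with θ tied to k this way. Start at k = 2, θ = 103: P(X<285) ≈ 0.763.
Too low — raise k to concentrate. Iterating converges to k ≈ 2.85.
Then θ = 103/(2.85−1) ≈ 55.8.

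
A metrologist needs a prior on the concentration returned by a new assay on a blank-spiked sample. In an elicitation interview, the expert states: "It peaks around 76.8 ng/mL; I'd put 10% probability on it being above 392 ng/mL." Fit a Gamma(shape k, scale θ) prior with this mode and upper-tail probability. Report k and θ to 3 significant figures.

Gamma(k,θ) with k>1 has mode (k−1)θ, so θ = 76.8/(k−1).
Need P(X < 392) = 0.9 with θ tied to k this way. Start at k = 2, θ = 76.8: P(X<392) ≈ 0.963.
Too high — lower k to spread out. Iterating converges to k ≈ 1.66.
Then θ = 76.8/(1.66−1) ≈ 116.

k ≈ 1.66, θ ≈ 116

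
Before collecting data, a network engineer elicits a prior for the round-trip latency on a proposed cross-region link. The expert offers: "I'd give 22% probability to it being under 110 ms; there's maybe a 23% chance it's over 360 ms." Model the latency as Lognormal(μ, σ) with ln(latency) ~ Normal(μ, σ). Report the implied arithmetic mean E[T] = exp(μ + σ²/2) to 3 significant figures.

E[T] ≈ 274 ms

If T ~ Lognormal(μ,σ) then ln T ~ Normal(μ,σ), so the p-quantile of ln T is μ + z_p·σ.
ln(110) = 4.7 and ln(360) = 5.886; z_{0.22} = -0.7722, z_{0.77} = 0.7388.
σ = (5.886 − 4.7)/(0.7388 − (-0.7722)) = 0.785.
μ = 4.7 − (-0.7722)·0.785 = 5.306.
E[T] = exp(μ + σ²/2) = exp(5.306 + 0.3078) = 274 ms.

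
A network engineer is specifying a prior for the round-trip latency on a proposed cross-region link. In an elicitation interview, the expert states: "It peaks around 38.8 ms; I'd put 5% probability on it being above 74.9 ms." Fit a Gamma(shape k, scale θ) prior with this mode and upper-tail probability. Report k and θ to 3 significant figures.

k ≈ 7.42, θ ≈ 6.04

Gamma(k,θ) with k>1 has mode (k−1)θ, so θ = 38.8/(k−1).
Need P(X < 74.9) = 0.95 with θ tied to k this way. Start at k = 2, θ = 38.8: P(X<74.9) ≈ 0.575.
Too low — raise k to concentrate. Iterating converges to k ≈ 7.42.
Then θ = 38.8/(7.42−1) ≈ 6.04.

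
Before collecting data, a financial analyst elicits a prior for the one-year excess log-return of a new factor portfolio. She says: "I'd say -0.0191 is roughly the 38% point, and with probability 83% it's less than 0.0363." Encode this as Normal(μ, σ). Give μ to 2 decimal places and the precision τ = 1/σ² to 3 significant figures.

The p-quantile of Normal(μ,σ) is μ + z_p·σ, with z_{0.38} = -0.3055 and z_{0.83} = 0.9542.
Eliminate σ: μ = (z₂·x₁ − z₁·x₂)/(z₂ − z₁) = (0.9542·-0.0191 − (-0.3055)·0.0363)/1.26 = -0.01.
Then σ = (x₂ − x₁)/(z₂ − z₁) = (0.0363 − -0.0191)/1.26 = 0.04.
Precision τ = 1/σ² = 1/0.04398² = 517.

μ = -0.01, τ = 517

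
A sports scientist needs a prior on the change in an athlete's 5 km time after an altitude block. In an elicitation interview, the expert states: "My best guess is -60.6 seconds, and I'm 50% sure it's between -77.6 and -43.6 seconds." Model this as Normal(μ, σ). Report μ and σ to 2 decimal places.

A symmetric 50% interval runs μ ± z·σ with z = 0.6745.
Half-width = 17, so σ = 17/0.6745 = 25.20.
μ is the stated best guess, -60.60.

μ = -60.60, σ = 25.20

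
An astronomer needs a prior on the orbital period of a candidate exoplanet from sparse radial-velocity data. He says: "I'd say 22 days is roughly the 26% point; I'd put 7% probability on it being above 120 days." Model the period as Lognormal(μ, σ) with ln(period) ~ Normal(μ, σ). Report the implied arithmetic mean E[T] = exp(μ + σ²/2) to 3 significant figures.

If T ~ Lognormal(μ,σ) then ln T ~ Normal(μ,σ), so the p-quantile of ln T is μ + z_p·σ.
ln(22) = 3.091 and ln(120) = 4.787; z_{0.26} = -0.6433, z_{0.93} = 1.476.
σ = (4.787 − 3.091)/(1.476 − (-0.6433)) = 0.801.
μ = 3.091 − (-0.6433)·0.801 = 3.606.
E[T] = exp(μ + σ²/2) = exp(3.606 + 0.3204) = 50.7 days.

E[T] ≈ 50.7 days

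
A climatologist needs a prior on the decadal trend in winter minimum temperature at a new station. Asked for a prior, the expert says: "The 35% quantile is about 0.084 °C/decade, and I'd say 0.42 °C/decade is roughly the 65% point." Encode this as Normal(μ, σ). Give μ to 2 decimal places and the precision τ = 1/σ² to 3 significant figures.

μ = 0.25, τ = 5.26

For Normal(μ,σ), the p-quantile is μ + z_p·σ. Here z_{0.35} = -0.3853, z_{0.65} = 0.3853.
So 0.084 = μ − 0.3853σ and 0.42 = μ + 0.3853σ.
Subtracting: σ = (0.42 − 0.084)/(0.3853 − (-0.3853)) = 0.44.
Then μ = 0.084 − (-0.3853)·0.44 = 0.25.
Precision τ = 1/σ² = 1/0.436² = 5.26.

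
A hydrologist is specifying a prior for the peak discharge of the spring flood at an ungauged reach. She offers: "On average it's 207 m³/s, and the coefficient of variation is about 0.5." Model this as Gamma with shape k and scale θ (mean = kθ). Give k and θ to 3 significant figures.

For Gamma(k, scale θ): mean = kθ, variance = kθ², so CV = 1/√k.
CV = 0.5, hence k = 1/CV² = 4.
Then θ = mean/k = 207/4 = 51.8.

k ≈ 4, θ ≈ 51.8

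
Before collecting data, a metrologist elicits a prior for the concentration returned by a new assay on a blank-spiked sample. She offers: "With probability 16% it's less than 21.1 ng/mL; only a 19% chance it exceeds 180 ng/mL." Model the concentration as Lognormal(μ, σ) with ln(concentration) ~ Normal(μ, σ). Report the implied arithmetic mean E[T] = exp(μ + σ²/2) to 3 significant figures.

If T ~ Lognormal(μ,σ) then ln T ~ Normal(μ,σ), so the p-quantile of ln T is μ + z_p·σ.
ln(21.1) = 3.049 and ln(180) = 5.193; z_{0.16} = -0.9945, z_{0.81} = 0.8779.
σ = (5.193 − 3.049)/(0.8779 − (-0.9945)) = 1.145.
μ = 3.049 − (-0.9945)·1.145 = 4.188.
E[T] = exp(μ + σ²/2) = exp(4.188 + 0.6554) = 127 ng/mL.

E[T] ≈ 127 ng/mL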